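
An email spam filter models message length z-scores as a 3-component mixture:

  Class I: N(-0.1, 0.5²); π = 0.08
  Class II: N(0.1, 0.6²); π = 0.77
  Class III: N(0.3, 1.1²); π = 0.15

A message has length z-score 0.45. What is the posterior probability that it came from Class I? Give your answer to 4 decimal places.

P(component k | x) = π_k·f_k(x) / marginal(x), where marginal(x) = Σ_j π_j·f_j(x).
Evaluate each component's likelihood at the observed value:
  p_I = (1/(0.5·√(2π)))·exp(−(0.45−-0.1)²/(2·0.5²)) = 0.797885·exp(-0.60500) = 0.435704
  p_II = (1/(0.6·√(2π)))·exp(−(0.45−0.1)²/(2·0.6²)) = 0.664904·exp(-0.17014) = 0.560878
  p_III = (1/(1.1·√(2π)))·exp(−(0.45−0.3)²/(2·1.1²)) = 0.362675·exp(-0.00930) = 0.359318
Weight by the priors:
  π_I·p_I = 0.08 × 0.435704 = 0.0348563
  π_II·p_II = 0.77 × 0.560878 = 0.431876
  π_III·p_III = 0.15 × 0.359318 = 0.0538978
Normaliser: 0.0348563 + 0.431876 + 0.0538978 = 0.52063
P(Class I | data) ≈ 0.0670

0.0670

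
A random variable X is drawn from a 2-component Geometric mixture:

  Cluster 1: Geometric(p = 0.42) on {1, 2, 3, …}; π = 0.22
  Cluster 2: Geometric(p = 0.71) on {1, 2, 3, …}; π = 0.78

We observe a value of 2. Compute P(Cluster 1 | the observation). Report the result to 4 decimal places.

0.2502

P(component k | x) = P(Z=k)·f_k(x) / marginal(x), where marginal(x) = Σ_j P(Z=j)·f_j(x).
Evaluate each component's likelihood at the observed value:
  L_1 = 0.2436
  L_2 = 0.2059
Unnormalised posteriors:
  P(Z=1)·L_1 = 0.22 × 0.2436 = 0.053592
  P(Z=2)·L_2 = 0.78 × 0.2059 = 0.160602
Evidence: 0.053592 + 0.160602 = 0.214194
P(Cluster 1 | the observation) ≈ 0.2502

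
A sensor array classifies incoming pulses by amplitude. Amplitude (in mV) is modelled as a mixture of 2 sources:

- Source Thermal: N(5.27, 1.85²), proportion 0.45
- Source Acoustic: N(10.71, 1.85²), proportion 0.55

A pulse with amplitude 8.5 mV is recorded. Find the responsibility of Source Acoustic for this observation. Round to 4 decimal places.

Posterior ∝ prior × likelihood, so P(k | x) ∝ π_k f_k(x); normalise over all components.
Evaluate each component's likelihood at the observed value:
  L_Thermal = (1/(1.85·√(2π)))·exp(−(8.5−5.27)²/(2·1.85²)) = 0.215644·exp(-1.52416) = 0.046968
  L_Acoustic = (1/(1.85·√(2π)))·exp(−(8.5−10.71)²/(2·1.85²)) = 0.215644·exp(-0.71353) = 0.105647
Prior × likelihood for each component:
  π_Thermal·L_Thermal = 0.45 × 0.046968 = 0.0211356
  π_Acoustic·L_Acoustic = 0.55 × 0.105647 = 0.0581058
Sum: 0.0211356 + 0.0581058 = 0.0792414
P(Source Acoustic | the observation) ≈ 0.7333

0.7333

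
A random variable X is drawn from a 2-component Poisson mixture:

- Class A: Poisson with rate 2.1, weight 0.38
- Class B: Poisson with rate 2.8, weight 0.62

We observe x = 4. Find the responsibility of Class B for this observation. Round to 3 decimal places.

0.719

Posterior ∝ prior × likelihood, so P(k | x) ∝ P(Z=k) f_k(x); normalise over all components.
Poisson probabilities:
  L_A = 0.099231
  L_B = 0.155739
Multiply by the mixture weights:
  P(Z=A)·L_A = 0.38 × 0.099231 = 0.0377078
  P(Z=B)·L_B = 0.62 × 0.155739 = 0.0965579
Denominator: 0.0377078 + 0.0965579 = 0.134266
Responsibility of Class B: 0.0965579 / 0.134266 ≈ 0.719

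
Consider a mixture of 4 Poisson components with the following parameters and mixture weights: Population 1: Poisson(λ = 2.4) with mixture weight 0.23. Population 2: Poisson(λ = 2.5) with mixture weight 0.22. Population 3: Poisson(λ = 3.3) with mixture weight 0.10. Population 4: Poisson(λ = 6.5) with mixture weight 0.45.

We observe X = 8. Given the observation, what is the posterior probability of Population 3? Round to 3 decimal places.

0.023

Posterior ∝ prior × likelihood, so P(k | x) ∝ π_k f_k(x); normalise over all components.
Component likelihoods at x = 8:
  L_1 = e^(−2.4)·2.4^8/8! = 0.00247664
  L_2 = e^(−2.5)·2.5^8/8! = 0.00310644
  L_3 = e^(−3.3)·3.3^8/8! = 0.0128653
  L_4 = e^(−6.5)·6.5^8/8! = 0.118815
Prior × likelihood for each component:
  π_1·L_1 = 0.23 × 0.00247664 = 0.000569627
  π_2·L_2 = 0.22 × 0.00310644 = 0.000683417
  π_3·L_3 = 0.10 × 0.0128653 = 0.00128653
  π_4·L_4 = 0.45 × 0.118815 = 0.0534669
Evidence: 0.000569627 + 0.000683417 + 0.00128653 + 0.0534669 = 0.0560064
Responsibility of Population 3: 0.00128653 / 0.0560064 ≈ 0.023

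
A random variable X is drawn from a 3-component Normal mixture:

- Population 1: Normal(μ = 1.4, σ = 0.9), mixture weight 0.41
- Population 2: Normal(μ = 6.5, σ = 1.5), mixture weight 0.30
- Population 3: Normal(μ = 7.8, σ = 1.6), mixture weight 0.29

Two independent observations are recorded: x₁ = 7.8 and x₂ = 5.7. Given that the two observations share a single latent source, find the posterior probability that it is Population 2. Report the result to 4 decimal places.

0.6240

Posterior ∝ prior × likelihood, so P(k | x) ∝ π_k f_k(x); normalise over all components.
Since both observations come from the same component, the likelihood for component k is f_k(x₁)·f_k(x₂).
  L_1 = [4.63433e-12] × [4.89568e-06] = 2.26882e-17
  L_2 = [0.182691] × [0.230703] = 0.0421473
  L_3 = [0.249339] × [0.105371] = 0.026273
Unnormalised posteriors:
  π_1·L_1 = 0.41 × 2.26882e-17 = 9.30216e-18
  π_2·L_2 = 0.30 × 0.0421473 = 0.0126442
  π_3·L_3 = 0.29 × 0.026273 = 0.00761918
Evidence: 9.30216e-18 + 0.0126442 + 0.00761918 = 0.0202634
P(Population 2 | x₁, x₂) ≈ 0.6240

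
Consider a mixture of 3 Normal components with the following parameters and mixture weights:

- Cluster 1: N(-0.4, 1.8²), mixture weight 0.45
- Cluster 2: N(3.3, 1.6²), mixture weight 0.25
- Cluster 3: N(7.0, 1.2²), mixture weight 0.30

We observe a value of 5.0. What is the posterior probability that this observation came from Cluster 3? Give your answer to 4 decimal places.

0.4049

By Bayes' theorem, P(k | x) = w_k f_k(x) / Σ_j w_j f_j(x).
Evaluate each component's likelihood at the observed value:
  p_1 = 0.00246214
  p_2 = 0.141792
  p_3 = 0.0828976
Unnormalised posteriors:
  w_1·p_1 = 0.45 × 0.00246214 = 0.00110796
  w_2·p_2 = 0.25 × 0.141792 = 0.035448
  w_3·p_3 = 0.30 × 0.0828976 = 0.0248693
Marginal: 0.00110796 + 0.035448 + 0.0248693 = 0.0614252
P(Cluster 3 | the observation) = 0.0248693 / 0.0614252 ≈ 0.4049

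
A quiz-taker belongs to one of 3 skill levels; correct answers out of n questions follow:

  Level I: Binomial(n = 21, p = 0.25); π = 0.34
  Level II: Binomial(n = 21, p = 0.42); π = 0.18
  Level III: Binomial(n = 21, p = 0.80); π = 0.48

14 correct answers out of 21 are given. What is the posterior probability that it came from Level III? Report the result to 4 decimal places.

0.9270

The responsibility of component k is π_k f_k(x) divided by Σ_j π_j f_j(x).
Component likelihoods at x = 14 correct answers out of 21:
  L_I = C(21,14)·0.25^14·0.75^7 = 116280·3.72529e-09·0.133484 = 5.78221e-05
  L_II = C(21,14)·0.42^14·0.58^7 = 116280·5.31484e-06·0.0220798 = 0.0136455
  L_III = C(21,14)·0.80^14·0.20^7 = 116280·0.0439805·1.28e-05 = 0.0654598
Unnormalised posteriors:
  π_I·L_I = 0.34 × 5.78221e-05 = 1.96595e-05
  π_II·L_II = 0.18 × 0.0136455 = 0.0024562
  π_III·L_III = 0.48 × 0.0654598 = 0.0314207
Denominator: 1.96595e-05 + 0.0024562 + 0.0314207 = 0.0338966
So the posterior for Level III is 0.0314207 / 0.0338966 ≈ 0.9270.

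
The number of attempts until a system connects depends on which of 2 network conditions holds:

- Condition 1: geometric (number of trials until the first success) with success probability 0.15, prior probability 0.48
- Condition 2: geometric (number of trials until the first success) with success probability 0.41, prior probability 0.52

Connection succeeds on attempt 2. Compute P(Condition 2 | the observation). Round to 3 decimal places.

The responsibility of component k is π_k f_k(x) divided by Σ_j π_j f_j(x).
Evaluate each component's likelihood at the observed value:
  f_1 = 0.1275
  f_2 = 0.2419
Weight by the priors:
  π_1·f_1 = 0.48 × 0.1275 = 0.0612
  π_2·f_2 = 0.52 × 0.2419 = 0.125788
Denominator: 0.0612 + 0.125788 = 0.186988
Responsibility of Condition 2: 0.125788 / 0.186988 ≈ 0.673

0.673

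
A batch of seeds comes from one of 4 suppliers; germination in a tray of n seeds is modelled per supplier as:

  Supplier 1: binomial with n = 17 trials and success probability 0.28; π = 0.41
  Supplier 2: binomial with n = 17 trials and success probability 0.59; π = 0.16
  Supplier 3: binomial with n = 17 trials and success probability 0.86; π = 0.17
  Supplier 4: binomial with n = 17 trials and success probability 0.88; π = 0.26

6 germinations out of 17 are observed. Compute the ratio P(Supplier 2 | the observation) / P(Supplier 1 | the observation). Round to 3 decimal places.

0.070

Posterior odds = (P(Z=i) f_i(x)) / (P(Z=j) f_j(x)); the normalising sum cancels.
Component likelihoods at x = 6 germinations out of 17:
  f_1 = 0.160763
  f_2 = 0.0287286
  f_3 = 2.02759e-06
  f_4 = 4.27041e-07
Odds = (0.16/0.41) × (0.0287286/0.160763) = 0.390244 × 0.178702 ≈ 0.070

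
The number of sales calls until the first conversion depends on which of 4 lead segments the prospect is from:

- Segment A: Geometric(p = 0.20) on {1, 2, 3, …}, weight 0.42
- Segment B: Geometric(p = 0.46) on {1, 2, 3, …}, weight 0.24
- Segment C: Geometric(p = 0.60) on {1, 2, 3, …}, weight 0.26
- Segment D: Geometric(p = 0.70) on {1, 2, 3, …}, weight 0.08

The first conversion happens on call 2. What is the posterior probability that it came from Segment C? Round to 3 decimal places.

0.303

P(component k | x) = π_k·f_k(x) / marginal(x), where marginal(x) = Σ_j π_j·f_j(x).
Evaluate each component's likelihood at the observed value:
  p_A = 0.20·(1−0.20)^1 = 0.20·0.8 = 0.16
  p_B = 0.46·(1−0.46)^1 = 0.46·0.54 = 0.2484
  p_C = 0.60·(1−0.60)^1 = 0.60·0.4 = 0.24
  p_D = 0.70·(1−0.70)^1 = 0.70·0.3 = 0.21
Prior × likelihood for each component:
  π_A·p_A = 0.42 × 0.16 = 0.0672
  π_B·p_B = 0.24 × 0.2484 = 0.059616
  π_C·p_C = 0.26 × 0.24 = 0.0624
  π_D·p_D = 0.08 × 0.21 = 0.0168
Denominator: 0.0672 + 0.059616 + 0.0624 + 0.0168 = 0.206016
So the posterior for Segment C is 0.0624 / 0.206016 ≈ 0.303.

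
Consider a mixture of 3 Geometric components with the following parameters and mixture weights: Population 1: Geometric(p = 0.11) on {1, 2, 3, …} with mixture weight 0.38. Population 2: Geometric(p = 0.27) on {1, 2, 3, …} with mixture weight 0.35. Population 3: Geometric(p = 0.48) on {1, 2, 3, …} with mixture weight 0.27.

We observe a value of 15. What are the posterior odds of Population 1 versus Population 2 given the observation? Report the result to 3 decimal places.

7.091

Posterior odds = (P(Z=i) f_i(x)) / (P(Z=j) f_j(x)); the normalising sum cancels.
Component likelihoods at x = 15:
  L_1 = 0.0215205
  L_2 = 0.00329522
  L_3 = 5.07327e-05
Odds = (0.38/0.35) × (0.0215205/0.00329522) = 1.08571 × 6.53084 ≈ 7.091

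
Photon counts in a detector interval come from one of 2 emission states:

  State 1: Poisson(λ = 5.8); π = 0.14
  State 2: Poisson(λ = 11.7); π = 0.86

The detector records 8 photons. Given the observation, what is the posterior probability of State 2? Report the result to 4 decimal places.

Apply Bayes' rule: the posterior for each component is proportional to its prior times its likelihood at x.
Component likelihoods at x = 8 photons:
  p_1 = e^(−5.8)·5.8^8/8! = 0.0961602
  p_2 = e^(−11.7)·11.7^8/8! = 0.0722306
Weight by the priors:
  π_1·p_1 = 0.14 × 0.0961602 = 0.0134624
  π_2·p_2 = 0.86 × 0.0722306 = 0.0621183
Marginal: 0.0134624 + 0.0621183 = 0.0755807
So the posterior for State 2 is 0.0621183 / 0.0755807 ≈ 0.8219.

0.8219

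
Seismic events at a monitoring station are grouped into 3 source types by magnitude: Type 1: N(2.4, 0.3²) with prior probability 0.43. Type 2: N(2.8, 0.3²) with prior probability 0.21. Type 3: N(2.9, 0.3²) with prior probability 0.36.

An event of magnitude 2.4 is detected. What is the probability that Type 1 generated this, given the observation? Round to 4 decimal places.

By Bayes' theorem, P(k | x) = π_k f_k(x) / Σ_j π_j f_j(x).
Evaluate each component's likelihood at the observed value:
  p_1 = 1.32981
  p_2 = 0.5467
  p_3 = 0.33159
Unnormalised posteriors:
  π_1·p_1 = 0.43 × 1.32981 = 0.571817
  π_2·p_2 = 0.21 × 0.5467 = 0.114807
  π_3·p_3 = 0.36 × 0.33159 = 0.119373
Normaliser: 0.571817 + 0.114807 + 0.119373 = 0.805997
P(Type 1 | the observation) ≈ 0.7095

0.7095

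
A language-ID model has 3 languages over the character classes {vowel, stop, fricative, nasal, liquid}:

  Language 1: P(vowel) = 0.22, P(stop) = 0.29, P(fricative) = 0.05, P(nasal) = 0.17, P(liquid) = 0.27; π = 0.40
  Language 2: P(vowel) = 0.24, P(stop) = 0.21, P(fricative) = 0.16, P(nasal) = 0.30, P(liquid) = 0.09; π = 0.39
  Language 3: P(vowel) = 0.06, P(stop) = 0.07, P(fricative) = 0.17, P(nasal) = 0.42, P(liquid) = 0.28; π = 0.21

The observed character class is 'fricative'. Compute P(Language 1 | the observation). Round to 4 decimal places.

0.1693

The responsibility of component k is π_k f_k(x) divided by Σ_j π_j f_j(x).
Component likelihoods at x = 'fricative':
  L_1 = P(fricative | comp) = 0.05
  L_2 = P(fricative | comp) = 0.16
  L_3 = P(fricative | comp) = 0.17
Weight by the priors:
  π_1·L_1 = 0.40 × 0.05 = 0.02
  π_2·L_2 = 0.39 × 0.16 = 0.0624
  π_3·L_3 = 0.21 × 0.17 = 0.0357
Evidence: 0.02 + 0.0624 + 0.0357 = 0.1181
P(Language 1 | 'fricative') = 0.02 / 0.1181 ≈ 0.1693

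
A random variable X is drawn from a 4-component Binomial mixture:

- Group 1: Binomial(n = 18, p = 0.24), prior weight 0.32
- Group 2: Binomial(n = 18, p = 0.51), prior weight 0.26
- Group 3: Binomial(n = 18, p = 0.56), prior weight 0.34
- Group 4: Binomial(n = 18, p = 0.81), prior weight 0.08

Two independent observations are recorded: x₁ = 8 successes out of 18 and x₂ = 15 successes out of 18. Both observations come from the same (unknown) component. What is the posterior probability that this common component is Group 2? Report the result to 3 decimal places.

0.261

P(component k | x) = π_k·f_k(x) / marginal(x), where marginal(x) = Σ_j π_j·f_j(x).
Since both observations come from the same component, the likelihood for component k is f_k(x₁)·f_k(x₂).
  f_1 = [0.0309659] × [1.80842e-07] = 5.59993e-09
  f_2 = [0.159801] × [0.00394304] = 0.000630102
  f_3 = [0.115103] × [0.011611] = 0.00133646
  f_4 = [0.000497134] × [0.237261] = 0.000117951
Prior × likelihood for each component:
  π_1·f_1 = 0.32 × 5.59993e-09 = 1.79198e-09
  π_2·f_2 = 0.26 × 0.000630102 = 0.000163826
  π_3·f_3 = 0.34 × 0.00133646 = 0.000454398
  π_4·f_4 = 0.08 × 0.000117951 = 9.43604e-06
Evidence: 1.79198e-09 + 0.000163826 + 0.000454398 + 9.43604e-06 = 0.000627662
P(Group 2 | x) = 0.000163826 / 0.000627662 ≈ 0.261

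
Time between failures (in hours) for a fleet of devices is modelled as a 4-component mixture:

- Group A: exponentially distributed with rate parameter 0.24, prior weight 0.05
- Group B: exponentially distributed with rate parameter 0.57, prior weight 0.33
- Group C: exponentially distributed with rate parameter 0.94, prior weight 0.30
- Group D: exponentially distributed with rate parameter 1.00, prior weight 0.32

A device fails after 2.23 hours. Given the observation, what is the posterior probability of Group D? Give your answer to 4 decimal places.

Apply Bayes' rule: the posterior for each component is proportional to its prior times its likelihood at x.
Component likelihoods at x = 2.23 hours:
  p_A = 0.24·e^(−0.24·2.23) = 0.24·e^(−0.5352) = 0.140533
  p_B = 0.57·e^(−0.57·2.23) = 0.57·e^(−1.2711) = 0.159898
  p_C = 0.94·e^(−0.94·2.23) = 0.94·e^(−2.0962) = 0.115547
  p_D = 1.00·e^(−1.00·2.23) = 1.00·e^(−2.2300) = 0.107528
Prior × likelihood for each component:
  P(Z=A)·p_A = 0.05 × 0.140533 = 0.00702663
  P(Z=B)·p_B = 0.33 × 0.159898 = 0.0527664
  P(Z=C)·p_C = 0.30 × 0.115547 = 0.0346642
  P(Z=D)·p_D = 0.32 × 0.107528 = 0.0344091
Sum: 0.00702663 + 0.0527664 + 0.0346642 + 0.0344091 = 0.128866
P(Group D | the observation) = 0.0344091 / 0.128866 ≈ 0.2670

0.2670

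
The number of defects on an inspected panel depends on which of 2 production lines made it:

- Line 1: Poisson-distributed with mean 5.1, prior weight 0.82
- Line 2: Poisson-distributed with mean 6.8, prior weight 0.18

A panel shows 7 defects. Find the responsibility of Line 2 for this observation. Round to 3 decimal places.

The responsibility of component k is π_k f_k(x) divided by Σ_j π_j f_j(x).
Poisson probabilities:
  L_1 = 0.108557
  L_2 = 0.148569
Prior × likelihood for each component:
  π_1·L_1 = 0.82 × 0.108557 = 0.0890169
  π_2·L_2 = 0.18 × 0.148569 = 0.0267425
Denominator: 0.0890169 + 0.0267425 = 0.115759
Responsibility of Line 2: 0.0267425 / 0.115759 ≈ 0.231

0.231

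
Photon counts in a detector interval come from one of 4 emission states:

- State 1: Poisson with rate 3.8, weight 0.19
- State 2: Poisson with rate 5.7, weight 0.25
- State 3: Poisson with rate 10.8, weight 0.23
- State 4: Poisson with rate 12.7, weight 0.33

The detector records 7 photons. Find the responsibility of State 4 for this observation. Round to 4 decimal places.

0.1550

P(component k | x) = P(Z=k)·f_k(x) / marginal(x), where marginal(x) = Σ_j P(Z=j)·f_j(x).
Poisson probabilities:
  f_1 = e^(−3.8)·3.8^7/7! = 0.050785
  f_2 = e^(−5.7)·5.7^7/7! = 0.129782
  f_3 = e^(−10.8)·10.8^7/7! = 0.0693674
  f_4 = e^(−12.7)·12.7^7/7! = 0.0322593
Unnormalised posteriors:
  P(Z=1)·f_1 = 0.19 × 0.050785 = 0.00964915
  P(Z=2)·f_2 = 0.25 × 0.129782 = 0.0324455
  P(Z=3)·f_3 = 0.23 × 0.0693674 = 0.0159545
  P(Z=4)·f_4 = 0.33 × 0.0322593 = 0.0106456
Marginal: 0.00964915 + 0.0324455 + 0.0159545 + 0.0106456 = 0.0686948
P(State 4 | data) ≈ 0.1550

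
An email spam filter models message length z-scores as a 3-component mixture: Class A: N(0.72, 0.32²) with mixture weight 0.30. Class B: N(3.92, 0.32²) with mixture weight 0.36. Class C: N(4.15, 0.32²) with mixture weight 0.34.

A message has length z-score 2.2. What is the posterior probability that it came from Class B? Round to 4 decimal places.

The responsibility of component k is π_k f_k(x) divided by Σ_j π_j f_j(x).
Normal densities:
  p_A = 2.82387e-05
  p_B = 6.64111e-07
  p_C = 1.07711e-08
Multiply by the mixture weights:
  π_A·p_A = 0.30 × 2.82387e-05 = 8.47161e-06
  π_B·p_B = 0.36 × 6.64111e-07 = 2.3908e-07
  π_C·p_C = 0.34 × 1.07711e-08 = 3.66218e-09
Sum: 8.47161e-06 + 2.3908e-07 + 3.66218e-09 = 8.71436e-06
Responsibility of Class B: 2.3908e-07 / 8.71436e-06 ≈ 0.0274

0.0274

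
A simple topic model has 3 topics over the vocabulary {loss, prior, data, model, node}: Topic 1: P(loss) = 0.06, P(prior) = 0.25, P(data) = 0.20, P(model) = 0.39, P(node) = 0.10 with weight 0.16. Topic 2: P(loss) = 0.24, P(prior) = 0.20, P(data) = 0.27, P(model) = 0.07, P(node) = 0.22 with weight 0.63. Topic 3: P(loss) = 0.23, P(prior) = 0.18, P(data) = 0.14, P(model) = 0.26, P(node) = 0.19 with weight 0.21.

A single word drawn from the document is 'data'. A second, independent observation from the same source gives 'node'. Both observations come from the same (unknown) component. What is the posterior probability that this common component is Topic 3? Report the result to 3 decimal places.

0.121

P(component k | x) = π_k·f_k(x) / marginal(x), where marginal(x) = Σ_j π_j·f_j(x).
Since both observations come from the same component, the likelihood for component k is f_k(x₁)·f_k(x₂).
  f_1 = [0.2] × [0.1] = 0.02
  f_2 = [0.27] × [0.22] = 0.0594
  f_3 = [0.14] × [0.19] = 0.0266
Prior × likelihood for each component:
  π_1·f_1 = 0.16 × 0.02 = 0.0032
  π_2·f_2 = 0.63 × 0.0594 = 0.037422
  π_3·f_3 = 0.21 × 0.0266 = 0.005586
Marginal: 0.0032 + 0.037422 + 0.005586 = 0.046208
P(Topic 3 | x₁, x₂) = 0.005586 / 0.046208 ≈ 0.121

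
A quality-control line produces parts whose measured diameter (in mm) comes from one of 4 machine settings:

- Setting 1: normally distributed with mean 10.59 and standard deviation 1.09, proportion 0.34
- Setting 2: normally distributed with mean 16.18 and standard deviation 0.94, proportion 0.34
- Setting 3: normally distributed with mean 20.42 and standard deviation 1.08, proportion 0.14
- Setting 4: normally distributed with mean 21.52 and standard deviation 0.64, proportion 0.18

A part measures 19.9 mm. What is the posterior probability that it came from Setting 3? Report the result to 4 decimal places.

The responsibility of component k is P(Z=k) f_k(x) divided by Σ_j P(Z=j) f_j(x).
Component likelihoods at x = 19.9 mm:
  L_1 = (1/(1.09·√(2π)))·exp(−(19.9−10.59)²/(2·1.09²)) = 0.366002·exp(-36.47677) = 5.27016e-17
  L_2 = (1/(0.94·√(2π)))·exp(−(19.9−16.18)²/(2·0.94²)) = 0.424407·exp(-7.83069) = 0.000168638
  L_3 = (1/(1.08·√(2π)))·exp(−(19.9−20.42)²/(2·1.08²)) = 0.369391·exp(-0.11591) = 0.328962
  L_4 = (1/(0.64·√(2π)))·exp(−(19.9−21.52)²/(2·0.64²)) = 0.623347·exp(-3.20361) = 0.0253174
Weight by the priors:
  P(Z=1)·L_1 = 0.34 × 5.27016e-17 = 1.79185e-17
  P(Z=2)·L_2 = 0.34 × 0.000168638 = 5.73369e-05
  P(Z=3)·L_3 = 0.14 × 0.328962 = 0.0460547
  P(Z=4)·L_4 = 0.18 × 0.0253174 = 0.00455713
Evidence: 1.79185e-17 + 5.73369e-05 + 0.0460547 + 0.00455713 = 0.0506692
P(Setting 3 | data) = 0.0460547 / 0.0506692 ≈ 0.9089

0.9089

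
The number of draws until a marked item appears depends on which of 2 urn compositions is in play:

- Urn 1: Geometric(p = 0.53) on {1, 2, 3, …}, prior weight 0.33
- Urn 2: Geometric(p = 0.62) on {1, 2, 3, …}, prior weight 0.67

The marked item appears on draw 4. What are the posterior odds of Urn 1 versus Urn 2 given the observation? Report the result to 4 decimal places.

The posterior odds equal the prior odds times the likelihood ratio: (P(Z=i)/P(Z=j))·(f_i(x)/f_j(x)).
Evaluate each component's likelihood at the observed value:
  f_1 = 0.53·(1−0.53)^3 = 0.53·0.103823 = 0.0550262
  f_2 = 0.62·(1−0.62)^3 = 0.62·0.054872 = 0.0340206
Odds = (0.33/0.67) × (0.0550262/0.0340206) = 0.492537 × 1.61744 ≈ 0.7966

0.7966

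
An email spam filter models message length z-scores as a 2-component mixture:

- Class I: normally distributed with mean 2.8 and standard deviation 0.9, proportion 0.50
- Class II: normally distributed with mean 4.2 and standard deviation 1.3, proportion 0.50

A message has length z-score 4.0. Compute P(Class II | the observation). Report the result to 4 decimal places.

P(component k | x) = π_k·f_k(x) / marginal(x), where marginal(x) = Σ_j π_j·f_j(x).
Normal densities:
  L_I = (1/(0.9·√(2π)))·exp(−(4.0−2.8)²/(2·0.9²)) = 0.443269·exp(-0.88889) = 0.182233
  L_II = (1/(1.3·√(2π)))·exp(−(4.0−4.2)²/(2·1.3²)) = 0.306879·exp(-0.01183) = 0.303268
Prior × likelihood for each component:
  π_I·L_I = 0.50 × 0.182233 = 0.0911167
  π_II·L_II = 0.50 × 0.303268 = 0.151634
Denominator: 0.0911167 + 0.151634 = 0.242751
So the posterior for Class II is 0.151634 / 0.242751 ≈ 0.6246.

0.6246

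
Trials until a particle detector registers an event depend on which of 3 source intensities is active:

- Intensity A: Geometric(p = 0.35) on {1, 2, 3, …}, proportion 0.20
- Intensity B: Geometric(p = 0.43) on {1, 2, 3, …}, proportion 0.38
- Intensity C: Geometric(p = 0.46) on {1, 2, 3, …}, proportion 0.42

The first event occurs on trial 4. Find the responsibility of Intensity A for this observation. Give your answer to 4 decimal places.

0.2406

The responsibility of component k is w_k f_k(x) divided by Σ_j w_j f_j(x).
Component likelihoods at x = 4:
  L_A = 0.35·(1−0.35)^3 = 0.35·0.274625 = 0.0961188
  L_B = 0.43·(1−0.43)^3 = 0.43·0.185193 = 0.079633
  L_C = 0.46·(1−0.46)^3 = 0.46·0.157464 = 0.0724334
Weight by the priors:
  w_A·L_A = 0.20 × 0.0961188 = 0.0192238
  w_B·L_B = 0.38 × 0.079633 = 0.0302605
  w_C·L_C = 0.42 × 0.0724334 = 0.030422
Denominator: 0.0192238 + 0.0302605 + 0.030422 = 0.0799063
Responsibility of Intensity A: 0.0192238 / 0.0799063 ≈ 0.2406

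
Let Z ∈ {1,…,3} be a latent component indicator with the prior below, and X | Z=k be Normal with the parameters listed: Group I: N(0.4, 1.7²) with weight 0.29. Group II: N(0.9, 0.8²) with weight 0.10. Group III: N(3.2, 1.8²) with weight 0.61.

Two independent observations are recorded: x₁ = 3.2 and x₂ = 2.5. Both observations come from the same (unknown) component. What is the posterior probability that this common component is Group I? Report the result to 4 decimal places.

0.0645

Apply Bayes' rule: the posterior for each component is proportional to its prior times its likelihood at x.
Since both observations come from the same component, the likelihood for component k is f_k(x₁)·f_k(x₂).
  L_I = [(1/(1.7·√(2π)))·exp(−(3.2−0.4)²/(2·1.7²)) = 0.234672·exp(-1.35640) = 0.0604482] × [0.109422] = 0.00661437
  L_II = [(1/(0.8·√(2π)))·exp(−(3.2−0.9)²/(2·0.8²)) = 0.498678·exp(-4.13281) = 0.00799765] × [0.0674887] = 0.000539751
  L_III = [(1/(1.8·√(2π)))·exp(−(3.2−3.2)²/(2·1.8²)) = 0.221635·exp(-0.00000) = 0.221635] × [0.205493] = 0.0455444
Unnormalised posteriors:
  w_I·L_I = 0.29 × 0.00661437 = 0.00191817
  w_II·L_II = 0.10 × 0.000539751 = 5.39751e-05
  w_III·L_III = 0.61 × 0.0455444 = 0.0277821
Marginal: 0.00191817 + 5.39751e-05 + 0.0277821 = 0.0297542
P(Group I | x₁,x₂) = 0.00191817 / 0.0297542 ≈ 0.0645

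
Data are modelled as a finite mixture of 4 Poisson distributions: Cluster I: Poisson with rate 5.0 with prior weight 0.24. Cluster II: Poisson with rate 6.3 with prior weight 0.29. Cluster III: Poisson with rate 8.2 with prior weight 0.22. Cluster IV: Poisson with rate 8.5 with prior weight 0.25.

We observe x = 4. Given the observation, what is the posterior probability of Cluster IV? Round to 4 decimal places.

Apply Bayes' rule: the posterior for each component is proportional to its prior times its likelihood at x.
Poisson probabilities:
  L_I = e^(−5.0)·5.0^4/4! = 0.175467
  L_II = e^(−6.3)·6.3^4/4! = 0.12053
  L_III = e^(−8.2)·8.2^4/4! = 0.0517404
  L_IV = e^(−8.5)·8.5^4/4! = 0.0442549
Unnormalised posteriors:
  π_I·L_I = 0.24 × 0.175467 = 0.0421122
  π_II·L_II = 0.29 × 0.12053 = 0.0349537
  π_III·L_III = 0.22 × 0.0517404 = 0.0113829
  π_IV·L_IV = 0.25 × 0.0442549 = 0.0110637
Evidence: 0.0421122 + 0.0349537 + 0.0113829 + 0.0110637 = 0.0995125
P(Cluster IV | x) ≈ 0.1112

0.1112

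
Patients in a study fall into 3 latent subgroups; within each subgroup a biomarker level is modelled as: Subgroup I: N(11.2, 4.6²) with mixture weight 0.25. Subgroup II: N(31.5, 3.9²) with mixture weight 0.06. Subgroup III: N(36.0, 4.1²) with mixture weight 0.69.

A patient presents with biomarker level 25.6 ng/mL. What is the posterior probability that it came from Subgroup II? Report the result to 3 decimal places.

The responsibility of component k is w_k f_k(x) divided by Σ_j w_j f_j(x).
Normal densities:
  f_I = 0.000645939
  f_II = 0.0325744
  f_III = 0.00389891
Unnormalised posteriors:
  w_I·f_I = 0.25 × 0.000645939 = 0.000161485
  w_II·f_II = 0.06 × 0.0325744 = 0.00195447
  w_III·f_III = 0.69 × 0.00389891 = 0.00269025
Evidence: 0.000161485 + 0.00195447 + 0.00269025 = 0.0048062
P(Subgroup II | the observation) = 0.00195447 / 0.0048062 ≈ 0.407

0.407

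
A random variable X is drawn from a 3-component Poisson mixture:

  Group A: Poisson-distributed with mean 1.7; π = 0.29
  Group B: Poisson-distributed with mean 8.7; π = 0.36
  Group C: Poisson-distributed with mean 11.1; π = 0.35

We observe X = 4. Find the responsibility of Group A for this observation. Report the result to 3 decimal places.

By Bayes' theorem, P(k | x) = π_k f_k(x) / Σ_j π_j f_j(x).
Evaluate each component's likelihood at the observed value:
  f_A = 0.0635746
  f_B = 0.0397653
  f_C = 0.00955899
Weight by the priors:
  π_A·f_A = 0.29 × 0.0635746 = 0.0184366
  π_B·f_B = 0.36 × 0.0397653 = 0.0143155
  π_C·f_C = 0.35 × 0.00955899 = 0.00334565
Denominator: 0.0184366 + 0.0143155 + 0.00334565 = 0.0360978
P(Group A | the observation) = 0.0184366 / 0.0360978 ≈ 0.511

0.511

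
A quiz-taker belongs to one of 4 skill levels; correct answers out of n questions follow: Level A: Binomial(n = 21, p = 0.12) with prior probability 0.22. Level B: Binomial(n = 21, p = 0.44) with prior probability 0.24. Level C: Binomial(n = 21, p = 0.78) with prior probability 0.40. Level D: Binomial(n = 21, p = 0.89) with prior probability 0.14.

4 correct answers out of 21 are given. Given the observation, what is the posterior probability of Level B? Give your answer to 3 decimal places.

Posterior ∝ prior × likelihood, so P(k | x) ∝ w_k f_k(x); normalise over all components.
Component likelihoods at x = 4 correct answers out of 21:
  f_A = 0.141252
  f_B = 0.0117509
  f_C = 1.46767e-08
  f_D = 1.89802e-13
Unnormalised posteriors:
  w_A·f_A = 0.22 × 0.141252 = 0.0310754
  w_B·f_B = 0.24 × 0.0117509 = 0.00282022
  w_C·f_C = 0.40 × 1.46767e-08 = 5.87068e-09
  w_D·f_D = 0.14 × 1.89802e-13 = 2.65722e-14
Evidence: 0.0310754 + 0.00282022 + 5.87068e-09 + 2.65722e-14 = 0.0338957
Responsibility of Level B: 0.00282022 / 0.0338957 ≈ 0.083

0.083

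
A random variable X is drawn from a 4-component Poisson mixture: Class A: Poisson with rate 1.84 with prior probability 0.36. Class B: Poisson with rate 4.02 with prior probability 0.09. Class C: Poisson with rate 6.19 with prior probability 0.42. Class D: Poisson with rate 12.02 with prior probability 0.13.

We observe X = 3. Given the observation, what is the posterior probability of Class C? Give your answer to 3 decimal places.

0.306

By Bayes' theorem, P(k | x) = π_k f_k(x) / Σ_j π_j f_j(x).
Component likelihoods at x = 3:
  p_A = 0.164892
  p_B = 0.194385
  p_C = 0.0810285
  p_D = 0.00174318
Weight by the priors:
  π_A·p_A = 0.36 × 0.164892 = 0.0593612
  π_B·p_B = 0.09 × 0.194385 = 0.0174947
  π_C·p_C = 0.42 × 0.0810285 = 0.034032
  π_D·p_D = 0.13 × 0.00174318 = 0.000226614
Sum: 0.0593612 + 0.0174947 + 0.034032 + 0.000226614 = 0.111114
So the posterior for Class C is 0.034032 / 0.111114 ≈ 0.306.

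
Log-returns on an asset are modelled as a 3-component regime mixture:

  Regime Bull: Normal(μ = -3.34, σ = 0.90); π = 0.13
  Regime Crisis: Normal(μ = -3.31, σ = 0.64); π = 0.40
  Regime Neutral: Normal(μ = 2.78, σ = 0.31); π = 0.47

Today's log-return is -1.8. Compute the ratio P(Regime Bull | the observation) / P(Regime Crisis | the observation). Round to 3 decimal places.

The posterior odds equal the prior odds times the likelihood ratio: (π_i/π_j)·(f_i(x)/f_j(x)).
Evaluate each component's likelihood at the observed value:
  p_Bull = 0.102537
  p_Crisis = 0.0385432
  p_Neutral = 5.14452e-48
Posterior odds = (π_Bull·p_Bull) / (π_Crisis·p_Crisis) = (0.13·0.102537) / (0.40·0.0385432) = 0.0133298 / 0.0154173 ≈ 0.865

0.865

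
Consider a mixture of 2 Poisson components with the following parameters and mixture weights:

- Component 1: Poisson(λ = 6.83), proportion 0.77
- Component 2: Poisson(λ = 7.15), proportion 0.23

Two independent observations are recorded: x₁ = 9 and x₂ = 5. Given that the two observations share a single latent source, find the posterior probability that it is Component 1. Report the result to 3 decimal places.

Posterior ∝ prior × likelihood, so P(k | x) ∝ π_k f_k(x); normalise over all components.
Since both observations come from the same component, the likelihood for component k is f_k(x₁)·f_k(x₂).
  L_1 = [0.0963367] × [0.133872] = 0.0128968
  L_2 = [0.10563] × [0.12222] = 0.0129101
Multiply by the mixture weights:
  π_1·L_1 = 0.77 × 0.0128968 = 0.00993056
  π_2·L_2 = 0.23 × 0.0129101 = 0.00296932
Denominator: 0.00993056 + 0.00296932 = 0.0128999
P(Component 1 | x₁, x₂) ≈ 0.770

0.770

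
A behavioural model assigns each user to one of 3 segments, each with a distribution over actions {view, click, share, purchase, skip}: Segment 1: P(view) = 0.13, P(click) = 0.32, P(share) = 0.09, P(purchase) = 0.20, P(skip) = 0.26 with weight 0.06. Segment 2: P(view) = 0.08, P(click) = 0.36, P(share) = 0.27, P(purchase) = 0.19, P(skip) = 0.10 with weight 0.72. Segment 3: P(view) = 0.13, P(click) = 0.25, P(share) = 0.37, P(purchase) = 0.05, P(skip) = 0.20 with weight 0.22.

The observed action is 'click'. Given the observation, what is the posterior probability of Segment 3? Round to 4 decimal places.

0.1650

Apply Bayes' rule: the posterior for each component is proportional to its prior times its likelihood at x.
Categorical probabilities:
  L_1 = 0.32
  L_2 = 0.36
  L_3 = 0.25
Prior × likelihood for each component:
  w_1·L_1 = 0.06 × 0.32 = 0.0192
  w_2·L_2 = 0.72 × 0.36 = 0.2592
  w_3·L_3 = 0.22 × 0.25 = 0.055
Marginal: 0.0192 + 0.2592 + 0.055 = 0.3334
P(Segment 3 | the observation) = 0.055 / 0.3334 ≈ 0.1650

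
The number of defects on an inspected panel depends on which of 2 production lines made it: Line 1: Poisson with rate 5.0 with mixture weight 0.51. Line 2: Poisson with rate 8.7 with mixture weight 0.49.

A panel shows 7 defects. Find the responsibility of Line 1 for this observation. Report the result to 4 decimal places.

0.4658

P(component k | x) = w_k·f_k(x) / marginal(x), where marginal(x) = Σ_j w_j·f_j(x).
Evaluate each component's likelihood at the observed value:
  L_1 = 0.104445
  L_2 = 0.124693
Multiply by the mixture weights:
  w_1·L_1 = 0.51 × 0.104445 = 0.0532669
  w_2·L_2 = 0.49 × 0.124693 = 0.0610996
Denominator: 0.0532669 + 0.0610996 = 0.114366
P(Line 1 | the observation) ≈ 0.4658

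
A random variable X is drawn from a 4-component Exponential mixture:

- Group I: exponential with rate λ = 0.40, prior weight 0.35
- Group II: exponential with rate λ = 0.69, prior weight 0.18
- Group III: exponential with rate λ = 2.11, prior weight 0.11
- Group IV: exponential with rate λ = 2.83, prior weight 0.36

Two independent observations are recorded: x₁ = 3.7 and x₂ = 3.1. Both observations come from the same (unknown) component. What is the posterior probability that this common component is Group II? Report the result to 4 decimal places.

Apply Bayes' rule: the posterior for each component is proportional to its prior times its likelihood at x.
Since both observations come from the same component, the likelihood for component k is f_k(x₁)·f_k(x₂).
  f_I = [0.0910551] × [0.115754] = 0.01054
  f_II = [0.053715] × [0.0812631] = 0.00436504
  f_III = [0.00085851] × [0.00304482] = 2.61401e-06
  f_IV = [8.02212e-05] × [0.000438249] = 3.51568e-08
Multiply by the mixture weights:
  w_I·f_I = 0.35 × 0.01054 = 0.00368899
  w_II·f_II = 0.18 × 0.00436504 = 0.000785708
  w_III·f_III = 0.11 × 2.61401e-06 = 2.87541e-07
  w_IV·f_IV = 0.36 × 3.51568e-08 = 1.26565e-08
Marginal: 0.00368899 + 0.000785708 + 2.87541e-07 + 1.26565e-08 = 0.00447499
Responsibility of Group II: 0.000785708 / 0.00447499 ≈ 0.1756

0.1756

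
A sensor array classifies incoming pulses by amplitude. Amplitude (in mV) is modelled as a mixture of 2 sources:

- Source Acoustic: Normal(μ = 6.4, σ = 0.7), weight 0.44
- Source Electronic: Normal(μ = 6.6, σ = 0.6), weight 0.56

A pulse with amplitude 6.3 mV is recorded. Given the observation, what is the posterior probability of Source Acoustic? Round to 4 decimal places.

Posterior ∝ prior × likelihood, so P(k | x) ∝ w_k f_k(x); normalise over all components.
Evaluate each component's likelihood at the observed value:
  L_Acoustic = (1/(0.7·√(2π)))·exp(−(6.3−6.4)²/(2·0.7²)) = 0.569918·exp(-0.01020) = 0.564132
  L_Electronic = (1/(0.6·√(2π)))·exp(−(6.3−6.6)²/(2·0.6²)) = 0.664904·exp(-0.12500) = 0.586776
Weight by the priors:
  w_Acoustic·L_Acoustic = 0.44 × 0.564132 = 0.248218
  w_Electronic·L_Electronic = 0.56 × 0.586776 = 0.328594
Denominator: 0.248218 + 0.328594 = 0.576812
Responsibility of Source Acoustic: 0.248218 / 0.576812 ≈ 0.4303

0.4303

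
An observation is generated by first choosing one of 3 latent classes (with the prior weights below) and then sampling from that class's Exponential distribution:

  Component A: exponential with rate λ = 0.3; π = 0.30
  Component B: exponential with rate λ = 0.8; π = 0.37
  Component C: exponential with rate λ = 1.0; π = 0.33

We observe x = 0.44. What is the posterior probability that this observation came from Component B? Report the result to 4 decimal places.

0.4167

By Bayes' theorem, P(k | x) = P(Z=k) f_k(x) / Σ_j P(Z=j) f_j(x).
Component likelihoods at x = 0.44:
  p_A = 0.3·e^(−0.3·0.44) = 0.3·e^(−0.1320) = 0.262902
  p_B = 0.8·e^(−0.8·0.44) = 0.8·e^(−0.3520) = 0.562624
  p_C = 1.0·e^(−1.0·0.44) = 1.0·e^(−0.4400) = 0.644036
Prior × likelihood for each component:
  P(Z=A)·p_A = 0.30 × 0.262902 = 0.0788707
  P(Z=B)·p_B = 0.37 × 0.562624 = 0.208171
  P(Z=C)·p_C = 0.33 × 0.644036 = 0.212532
Evidence: 0.0788707 + 0.208171 + 0.212532 = 0.499574
P(Component B | the observation) ≈ 0.4167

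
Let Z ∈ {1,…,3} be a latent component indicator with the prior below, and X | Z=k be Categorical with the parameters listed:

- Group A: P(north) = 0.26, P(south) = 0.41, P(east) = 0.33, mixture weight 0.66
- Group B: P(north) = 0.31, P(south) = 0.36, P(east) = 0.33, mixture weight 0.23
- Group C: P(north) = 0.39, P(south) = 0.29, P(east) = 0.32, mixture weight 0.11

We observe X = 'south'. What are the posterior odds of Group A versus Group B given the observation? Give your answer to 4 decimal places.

3.2681

Since P(k|x) ∝ π_k f_k(x), the posterior odds are π_i f_i(x) / (π_j f_j(x)).
Evaluate each component's likelihood at the observed value:
  p_A = 0.41
  p_B = 0.36
  p_C = 0.29
Odds = (0.66/0.23) × (0.41/0.36) = 2.86957 × 1.13889 ≈ 3.2681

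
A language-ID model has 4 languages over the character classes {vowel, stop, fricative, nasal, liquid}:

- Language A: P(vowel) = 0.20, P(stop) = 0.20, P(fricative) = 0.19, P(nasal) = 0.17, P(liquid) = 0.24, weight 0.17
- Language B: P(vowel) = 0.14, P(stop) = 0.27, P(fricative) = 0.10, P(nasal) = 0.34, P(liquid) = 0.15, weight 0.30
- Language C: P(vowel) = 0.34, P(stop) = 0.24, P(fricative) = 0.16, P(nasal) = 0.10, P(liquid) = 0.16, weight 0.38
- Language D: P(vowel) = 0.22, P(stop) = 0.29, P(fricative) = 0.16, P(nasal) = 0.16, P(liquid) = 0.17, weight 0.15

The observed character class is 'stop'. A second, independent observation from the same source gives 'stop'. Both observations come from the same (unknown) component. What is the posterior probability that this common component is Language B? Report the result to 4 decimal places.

P(component k | x) = w_k·f_k(x) / marginal(x), where marginal(x) = Σ_j w_j·f_j(x).
Since both observations come from the same component, the likelihood for component k is f_k(x₁)·f_k(x₂).
  L_A = [P(stop | comp) = 0.20] × [0.2] = 0.04
  L_B = [P(stop | comp) = 0.27] × [0.27] = 0.0729
  L_C = [P(stop | comp) = 0.24] × [0.24] = 0.0576
  L_D = [P(stop | comp) = 0.29] × [0.29] = 0.0841
Multiply by the mixture weights:
  w_A·L_A = 0.17 × 0.04 = 0.0068
  w_B·L_B = 0.30 × 0.0729 = 0.02187
  w_C·L_C = 0.38 × 0.0576 = 0.021888
  w_D·L_D = 0.15 × 0.0841 = 0.012615
Denominator: 0.0068 + 0.02187 + 0.021888 + 0.012615 = 0.063173
P(Language B | x) ≈ 0.3462

0.3462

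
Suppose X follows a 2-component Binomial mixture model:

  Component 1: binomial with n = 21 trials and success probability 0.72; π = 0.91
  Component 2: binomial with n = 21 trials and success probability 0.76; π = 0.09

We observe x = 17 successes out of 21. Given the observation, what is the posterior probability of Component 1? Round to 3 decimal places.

0.882

Apply Bayes' rule: the posterior for each component is proportional to its prior times its likelihood at x.
Evaluate each component's likelihood at the observed value:
  L_1 = 0.138149
  L_2 = 0.186956
Multiply by the mixture weights:
  w_1·L_1 = 0.91 × 0.138149 = 0.125716
  w_2·L_2 = 0.09 × 0.186956 = 0.0168261
Evidence: 0.125716 + 0.0168261 = 0.142542
Responsibility of Component 1: 0.125716 / 0.142542 ≈ 0.882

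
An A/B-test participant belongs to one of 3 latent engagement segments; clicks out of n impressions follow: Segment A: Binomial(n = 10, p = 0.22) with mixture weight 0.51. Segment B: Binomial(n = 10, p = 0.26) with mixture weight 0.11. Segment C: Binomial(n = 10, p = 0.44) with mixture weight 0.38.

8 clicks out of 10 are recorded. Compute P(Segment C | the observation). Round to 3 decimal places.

0.983

P(component k | x) = π_k·f_k(x) / marginal(x), where marginal(x) = Σ_j π_j·f_j(x).
Evaluate each component's likelihood at the observed value:
  f_A = 0.000150239
  f_B = 0.000514592
  f_C = 0.0198249
Weight by the priors:
  π_A·f_A = 0.51 × 0.000150239 = 7.6622e-05
  π_B·f_B = 0.11 × 0.000514592 = 5.66051e-05
  π_C·f_C = 0.38 × 0.0198249 = 0.00753344
Denominator: 7.6622e-05 + 5.66051e-05 + 0.00753344 = 0.00766667
P(Segment C | the observation) ≈ 0.983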